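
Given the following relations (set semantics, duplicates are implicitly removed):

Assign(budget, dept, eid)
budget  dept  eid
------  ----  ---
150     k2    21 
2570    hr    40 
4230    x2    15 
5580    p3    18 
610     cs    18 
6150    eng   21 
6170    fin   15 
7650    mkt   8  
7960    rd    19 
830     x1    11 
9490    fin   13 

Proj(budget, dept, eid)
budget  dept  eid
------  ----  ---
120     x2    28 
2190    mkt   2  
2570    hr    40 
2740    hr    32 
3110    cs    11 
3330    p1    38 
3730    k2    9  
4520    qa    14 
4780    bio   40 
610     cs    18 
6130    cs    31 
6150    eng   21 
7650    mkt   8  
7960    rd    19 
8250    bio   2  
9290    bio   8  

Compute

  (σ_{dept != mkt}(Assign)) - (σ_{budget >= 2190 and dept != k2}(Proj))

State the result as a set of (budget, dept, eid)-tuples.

{(150, k2, 21), (4230, x2, 15), (5580, p3, 18), (610, cs, 18), (6170, fin, 15), (830, x1, 11), (9490, fin, 13)}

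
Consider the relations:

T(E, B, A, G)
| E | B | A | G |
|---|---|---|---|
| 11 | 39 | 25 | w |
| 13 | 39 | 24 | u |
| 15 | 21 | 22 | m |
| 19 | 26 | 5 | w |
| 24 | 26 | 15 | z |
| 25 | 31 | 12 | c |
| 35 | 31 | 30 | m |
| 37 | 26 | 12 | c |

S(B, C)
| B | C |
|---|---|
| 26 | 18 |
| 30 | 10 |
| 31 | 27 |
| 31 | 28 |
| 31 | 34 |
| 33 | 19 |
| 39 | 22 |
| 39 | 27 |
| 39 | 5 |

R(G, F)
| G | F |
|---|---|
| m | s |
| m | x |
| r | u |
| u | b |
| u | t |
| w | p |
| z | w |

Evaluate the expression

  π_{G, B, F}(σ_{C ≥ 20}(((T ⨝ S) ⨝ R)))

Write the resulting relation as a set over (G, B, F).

T ⋈ S (natural join on B): {(11, 39, 25, w, 22), (11, 39, 25, w, 27), (11, 39, 25, w, 5), (13, 39, 24, u, 22), (13, 39, 24, u, 27), (13, 39, 24, u, 5), (19, 26, 5, w, 18), (24, 26, 15, z, 18), (25, 31, 12, c, 27), (25, 31, 12, c, 28), (25, 31, 12, c, 34), (35, 31, 30, m, 27), (35, 31, 30, m, 28), (35, 31, 30, m, 34), (37, 26, 12, c, 18)}
(T ⨝ S) ⋈ R (natural join on G): {(11, 39, 25, w, 22, p), (11, 39, 25, w, 27, p), (11, 39, 25, w, 5, p), (13, 39, 24, u, 22, b), (13, 39, 24, u, 22, t), (13, 39, 24, u, 27, b), (13, 39, 24, u, 27, t), (13, 39, 24, u, 5, b), (13, 39, 24, u, 5, t), (19, 26, 5, w, 18, p), (24, 26, 15, z, 18, w), (35, 31, 30, m, 27, s), (35, 31, 30, m, 27, x), (35, 31, 30, m, 28, s), (35, 31, 30, m, 28, x), (35, 31, 30, m, 34, s), (35, 31, 30, m, 34, x)}
Apply σ_{C ≥ 20}; surviving tuples: {(11, 39, 25, w, 22, p), (11, 39, 25, w, 27, p), (13, 39, 24, u, 22, b), (13, 39, 24, u, 22, t), (13, 39, 24, u, 27, b), (13, 39, 24, u, 27, t), (35, 31, 30, m, 27, s), (35, 31, 30, m, 27, x), (35, 31, 30, m, 28, s), (35, 31, 30, m, 28, x), (35, 31, 30, m, 34, s), (35, 31, 30, m, 34, x)}
Keep only column(s) G, B, F (7 duplicate(s) eliminated): {(m, 31, s), (m, 31, x), (u, 39, b), (u, 39, t), (w, 39, p)}

{(m, 31, s), (m, 31, x), (u, 39, b), (u, 39, t), (w, 39, p)}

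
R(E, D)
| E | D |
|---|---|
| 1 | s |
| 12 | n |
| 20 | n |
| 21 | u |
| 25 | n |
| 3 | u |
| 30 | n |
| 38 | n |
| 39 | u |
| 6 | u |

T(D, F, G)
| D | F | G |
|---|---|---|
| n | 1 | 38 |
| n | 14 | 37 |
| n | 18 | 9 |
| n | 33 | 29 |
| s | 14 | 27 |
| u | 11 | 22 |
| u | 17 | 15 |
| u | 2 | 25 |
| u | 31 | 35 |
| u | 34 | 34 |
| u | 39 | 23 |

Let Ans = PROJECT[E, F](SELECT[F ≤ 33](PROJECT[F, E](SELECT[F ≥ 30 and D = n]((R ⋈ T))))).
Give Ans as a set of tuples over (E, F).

R ⋈ T (natural join on D): {(1, s, 14, 27), (12, n, 1, 38), (12, n, 14, 37), (12, n, 18, 9), (12, n, 33, 29), (20, n, 1, 38), (20, n, 14, 37), (20, n, 18, 9), (20, n, 33, 29), (21, u, 11, 22), (21, u, 17, 15), (21, u, 2, 25), (21, u, 31, 35), (21, u, 34, 34), (21, u, 39, 23), (25, n, 1, 38), (25, n, 14, 37), (25, n, 18, 9), (25, n, 33, 29), (3, u, 11, 22), (3, u, 17, 15), (3, u, 2, 25), (3, u, 31, 35), (3, u, 34, 34), (3, u, 39, 23), (30, n, 1, 38), (30, n, 14, 37), (30, n, 18, 9), (30, n, 33, 29), (38, n, 1, 38), (38, n, 14, 37), (38, n, 18, 9), (38, n, 33, 29), (39, u, 11, 22), (39, u, 17, 15), (39, u, 2, 25), (39, u, 31, 35), (39, u, 34, 34), (39, u, 39, 23), (6, u, 11, 22), (6, u, 17, 15), (6, u, 2, 25), (6, u, 31, 35), (6, u, 34, 34), (6, u, 39, 23)}
Apply σ_{F ≥ 30 and D = n}; surviving tuples: {(12, n, 33, 29), (20, n, 33, 29), (25, n, 33, 29), (30, n, 33, 29), (38, n, 33, 29)}
Projecting to F, E: {(33, 12), (33, 20), (33, 25), (33, 30), (33, 38)}
Apply σ_{F ≤ 33}; surviving tuples: {(33, 12), (33, 20), (33, 25), (33, 30), (33, 38)}
Projecting to E, F: {(12, 33), (20, 33), (25, 33), (30, 33), (38, 33)}

{(12, 33), (20, 33), (25, 33), (30, 33), (38, 33)}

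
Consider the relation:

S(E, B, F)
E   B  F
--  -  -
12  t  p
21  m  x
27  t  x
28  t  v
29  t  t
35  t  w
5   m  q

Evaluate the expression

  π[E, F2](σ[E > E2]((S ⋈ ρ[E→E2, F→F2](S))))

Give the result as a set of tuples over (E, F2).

{(21, q), (27, p), (28, p), (28, x), (29, p), (29, v), (29, x), (35, p), (35, t), (35, v), (35, x)}

ρ[E→E2, F→F2]: schema becomes (E2, B, F2); tuples unchanged.
S ⋈ ρ[E→E2, F→F2](S) (natural join on B): {(12, t, p, 12, p), (12, t, p, 27, x), (12, t, p, 28, v), (12, t, p, 29, t), (12, t, p, 35, w), (21, m, x, 21, x), (21, m, x, 5, q), (27, t, x, 12, p), (27, t, x, 27, x), (27, t, x, 28, v), (27, t, x, 29, t), (27, t, x, 35, w), (28, t, v, 12, p), (28, t, v, 27, x), (28, t, v, 28, v), (28, t, v, 29, t), (28, t, v, 35, w), (29, t, t, 12, p), (29, t, t, 27, x), (29, t, t, 28, v), (29, t, t, 29, t), (29, t, t, 35, w), (35, t, w, 12, p), (35, t, w, 27, x), (35, t, w, 28, v), (35, t, w, 29, t), (35, t, w, 35, w), (5, m, q, 21, x), (5, m, q, 5, q)}
Apply σ_{E > E2}; surviving tuples: {(21, m, x, 5, q), (27, t, x, 12, p), (28, t, v, 12, p), (28, t, v, 27, x), (29, t, t, 12, p), (29, t, t, 27, x), (29, t, t, 28, v), (35, t, w, 12, p), (35, t, w, 27, x), (35, t, w, 28, v), (35, t, w, 29, t)}
Projecting to E, F2: {(21, q), (27, p), (28, p), (28, x), (29, p), (29, v), (29, x), (35, p), (35, t), (35, v), (35, x)}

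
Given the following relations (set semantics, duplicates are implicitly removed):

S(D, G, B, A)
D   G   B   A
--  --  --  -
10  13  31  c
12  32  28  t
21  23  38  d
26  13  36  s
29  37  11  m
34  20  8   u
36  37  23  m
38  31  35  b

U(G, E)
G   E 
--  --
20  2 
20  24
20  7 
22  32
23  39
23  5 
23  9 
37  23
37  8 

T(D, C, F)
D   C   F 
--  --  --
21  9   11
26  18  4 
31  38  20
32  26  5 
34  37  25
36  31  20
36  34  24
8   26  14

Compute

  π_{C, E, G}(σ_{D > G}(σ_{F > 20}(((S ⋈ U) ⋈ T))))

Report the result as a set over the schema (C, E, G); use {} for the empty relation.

Joining S and U on G yields {(21, 23, 38, d, 39), (21, 23, 38, d, 5), (21, 23, 38, d, 9), (29, 37, 11, m, 23), (29, 37, 11, m, 8), (34, 20, 8, u, 2), (34, 20, 8, u, 24), (34, 20, 8, u, 7), (36, 37, 23, m, 23), (36, 37, 23, m, 8)}.
Joining (S ⋈ U) and T on D yields {(21, 23, 38, d, 39, 9, 11), (21, 23, 38, d, 5, 9, 11), (21, 23, 38, d, 9, 9, 11), (34, 20, 8, u, 2, 37, 25), (34, 20, 8, u, 24, 37, 25), (34, 20, 8, u, 7, 37, 25), (36, 37, 23, m, 23, 31, 20), (36, 37, 23, m, 23, 34, 24), (36, 37, 23, m, 8, 31, 20), (36, 37, 23, m, 8, 34, 24)}.
Filtering on F > 20 leaves {(34, 20, 8, u, 2, 37, 25), (34, 20, 8, u, 24, 37, 25), (34, 20, 8, u, 7, 37, 25), (36, 37, 23, m, 23, 34, 24), (36, 37, 23, m, 8, 34, 24)}.
Filtering on D > G leaves {(34, 20, 8, u, 2, 37, 25), (34, 20, 8, u, 24, 37, 25), (34, 20, 8, u, 7, 37, 25)}.
Projecting to C, E, G: {(37, 2, 20), (37, 24, 20), (37, 7, 20)}

{(37, 2, 20), (37, 24, 20), (37, 7, 20)}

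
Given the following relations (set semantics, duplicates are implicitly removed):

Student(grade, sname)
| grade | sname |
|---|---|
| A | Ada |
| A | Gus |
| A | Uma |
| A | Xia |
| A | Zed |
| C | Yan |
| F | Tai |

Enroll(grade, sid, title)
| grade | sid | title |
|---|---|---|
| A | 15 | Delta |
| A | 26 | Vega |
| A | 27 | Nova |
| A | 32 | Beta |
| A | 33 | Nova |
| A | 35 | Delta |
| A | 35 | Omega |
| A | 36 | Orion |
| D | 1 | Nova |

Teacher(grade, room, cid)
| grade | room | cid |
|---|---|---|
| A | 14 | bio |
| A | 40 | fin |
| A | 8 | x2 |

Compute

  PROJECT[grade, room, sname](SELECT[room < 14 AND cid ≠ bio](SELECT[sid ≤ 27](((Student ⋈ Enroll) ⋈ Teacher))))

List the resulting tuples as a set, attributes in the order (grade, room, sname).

{(A, 8, Ada), (A, 8, Gus), (A, 8, Uma), (A, 8, Xia), (A, 8, Zed)}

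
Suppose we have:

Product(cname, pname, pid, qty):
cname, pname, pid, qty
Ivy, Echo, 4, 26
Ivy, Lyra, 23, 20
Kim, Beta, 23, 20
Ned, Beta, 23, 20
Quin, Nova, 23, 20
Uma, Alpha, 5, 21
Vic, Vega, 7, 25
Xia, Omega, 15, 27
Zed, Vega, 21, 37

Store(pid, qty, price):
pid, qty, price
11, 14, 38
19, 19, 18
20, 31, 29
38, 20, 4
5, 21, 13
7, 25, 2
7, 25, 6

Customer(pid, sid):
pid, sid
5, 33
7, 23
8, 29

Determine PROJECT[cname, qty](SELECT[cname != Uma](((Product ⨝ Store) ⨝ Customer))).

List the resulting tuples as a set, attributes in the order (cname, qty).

{(Vic, 25)}

Natural join on pid, qty: {(Uma, Alpha, 5, 21, 13), (Vic, Vega, 7, 25, 2), (Vic, Vega, 7, 25, 6)}
Natural join on pid: {(Uma, Alpha, 5, 21, 13, 33), (Vic, Vega, 7, 25, 2, 23), (Vic, Vega, 7, 25, 6, 23)}
Selection cname != Uma: {(Vic, Vega, 7, 25, 2, 23), (Vic, Vega, 7, 25, 6, 23)}
Keep only column(s) cname, qty (1 duplicate(s) eliminated): {(Vic, 25)}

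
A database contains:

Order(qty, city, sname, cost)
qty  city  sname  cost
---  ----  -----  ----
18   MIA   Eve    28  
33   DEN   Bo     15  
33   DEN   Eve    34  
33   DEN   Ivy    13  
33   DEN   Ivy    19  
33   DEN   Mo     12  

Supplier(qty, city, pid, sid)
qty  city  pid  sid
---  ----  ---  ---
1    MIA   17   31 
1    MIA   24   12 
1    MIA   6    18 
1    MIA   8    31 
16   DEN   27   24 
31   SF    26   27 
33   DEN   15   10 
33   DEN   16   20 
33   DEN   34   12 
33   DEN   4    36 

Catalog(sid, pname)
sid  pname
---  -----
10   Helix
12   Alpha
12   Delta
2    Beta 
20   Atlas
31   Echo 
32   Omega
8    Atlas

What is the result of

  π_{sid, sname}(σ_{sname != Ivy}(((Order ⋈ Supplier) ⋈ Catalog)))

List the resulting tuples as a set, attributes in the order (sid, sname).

{(10, Bo), (10, Eve), (10, Mo), (12, Bo), (12, Eve), (12, Mo), (20, Bo), (20, Eve), (20, Mo)}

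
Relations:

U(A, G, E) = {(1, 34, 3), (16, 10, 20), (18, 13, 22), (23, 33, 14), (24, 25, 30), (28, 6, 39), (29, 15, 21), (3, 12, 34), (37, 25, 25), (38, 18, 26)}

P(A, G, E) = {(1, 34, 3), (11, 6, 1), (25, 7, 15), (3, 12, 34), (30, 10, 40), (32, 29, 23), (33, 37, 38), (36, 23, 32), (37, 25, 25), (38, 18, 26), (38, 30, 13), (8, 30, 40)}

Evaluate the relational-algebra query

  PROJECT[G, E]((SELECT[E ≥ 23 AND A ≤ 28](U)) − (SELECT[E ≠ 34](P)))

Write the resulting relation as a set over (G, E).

Filtering on E ≥ 23 AND A ≤ 28 leaves {(24, 25, 30), (28, 6, 39), (3, 12, 34)}.
Filtering on E ≠ 34 leaves {(1, 34, 3), (11, 6, 1), (25, 7, 15), (30, 10, 40), (32, 29, 23), (33, 37, 38), (36, 23, 32), (37, 25, 25), (38, 18, 26), (38, 30, 13), (8, 30, 40)}.
Set difference of the two operands is {(24, 25, 30), (28, 6, 39), (3, 12, 34)}.
π[G, E]: project onto (G, E) → {(12, 34), (25, 30), (6, 39)}

{(12, 34), (25, 30), (6, 39)}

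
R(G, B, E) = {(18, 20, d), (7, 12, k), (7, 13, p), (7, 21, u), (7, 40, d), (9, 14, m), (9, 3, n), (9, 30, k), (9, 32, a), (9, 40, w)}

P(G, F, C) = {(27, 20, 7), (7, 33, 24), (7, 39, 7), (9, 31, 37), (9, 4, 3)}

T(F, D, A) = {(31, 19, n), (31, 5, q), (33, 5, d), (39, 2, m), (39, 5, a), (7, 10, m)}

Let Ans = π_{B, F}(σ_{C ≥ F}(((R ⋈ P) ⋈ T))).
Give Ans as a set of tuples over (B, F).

R ⋈ P (natural join on G): {(7, 12, k, 33, 24), (7, 12, k, 39, 7), (7, 13, p, 33, 24), (7, 13, p, 39, 7), (7, 21, u, 33, 24), (7, 21, u, 39, 7), (7, 40, d, 33, 24), (7, 40, d, 39, 7), (9, 14, m, 31, 37), (9, 14, m, 4, 3), (9, 3, n, 31, 37), (9, 3, n, 4, 3), (9, 30, k, 31, 37), (9, 30, k, 4, 3), (9, 32, a, 31, 37), (9, 32, a, 4, 3), (9, 40, w, 31, 37), (9, 40, w, 4, 3)}
(R ⋈ P) ⋈ T (natural join on F): {(7, 12, k, 33, 24, 5, d), (7, 12, k, 39, 7, 2, m), (7, 12, k, 39, 7, 5, a), (7, 13, p, 33, 24, 5, d), (7, 13, p, 39, 7, 2, m), (7, 13, p, 39, 7, 5, a), (7, 21, u, 33, 24, 5, d), (7, 21, u, 39, 7, 2, m), (7, 21, u, 39, 7, 5, a), (7, 40, d, 33, 24, 5, d), (7, 40, d, 39, 7, 2, m), (7, 40, d, 39, 7, 5, a), (9, 14, m, 31, 37, 19, n), (9, 14, m, 31, 37, 5, q), (9, 3, n, 31, 37, 19, n), (9, 3, n, 31, 37, 5, q), (9, 30, k, 31, 37, 19, n), (9, 30, k, 31, 37, 5, q), (9, 32, a, 31, 37, 19, n), (9, 32, a, 31, 37, 5, q), (9, 40, w, 31, 37, 19, n), (9, 40, w, 31, 37, 5, q)}
σ[C ≥ F]: keep tuples satisfying C ≥ F → {(9, 14, m, 31, 37, 19, n), (9, 14, m, 31, 37, 5, q), (9, 3, n, 31, 37, 19, n), (9, 3, n, 31, 37, 5, q), (9, 30, k, 31, 37, 19, n), (9, 30, k, 31, 37, 5, q), (9, 32, a, 31, 37, 19, n), (9, 32, a, 31, 37, 5, q), (9, 40, w, 31, 37, 19, n), (9, 40, w, 31, 37, 5, q)}
Keep only column(s) B, F (5 duplicate(s) eliminated): {(14, 31), (3, 31), (30, 31), (32, 31), (40, 31)}

{(14, 31), (3, 31), (30, 31), (32, 31), (40, 31)}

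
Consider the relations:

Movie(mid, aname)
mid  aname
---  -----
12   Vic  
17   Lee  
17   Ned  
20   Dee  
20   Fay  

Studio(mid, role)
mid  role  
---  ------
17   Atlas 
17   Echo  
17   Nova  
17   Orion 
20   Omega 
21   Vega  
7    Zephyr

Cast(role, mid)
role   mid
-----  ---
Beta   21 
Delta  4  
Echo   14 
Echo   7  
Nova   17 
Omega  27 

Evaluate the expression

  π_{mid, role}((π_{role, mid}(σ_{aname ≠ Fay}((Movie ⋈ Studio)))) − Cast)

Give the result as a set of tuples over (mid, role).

Joining Movie and Studio on mid yields {(17, Lee, Atlas), (17, Lee, Echo), (17, Lee, Nova), (17, Lee, Orion), (17, Ned, Atlas), (17, Ned, Echo), (17, Ned, Nova), (17, Ned, Orion), (20, Dee, Omega), (20, Fay, Omega)}.
σ[aname ≠ Fay]: keep tuples satisfying aname ≠ Fay → {(17, Lee, Atlas), (17, Lee, Echo), (17, Lee, Nova), (17, Lee, Orion), (17, Ned, Atlas), (17, Ned, Echo), (17, Ned, Nova), (17, Ned, Orion), (20, Dee, Omega)}
π_{role, mid} gives {(Atlas, 17), (Echo, 17), (Nova, 17), (Omega, 20), (Orion, 17)} (4 duplicate(s) eliminated).
Difference: {(Atlas, 17), (Echo, 17), (Nova, 17), (Omega, 20), (Orion, 17)} with {(Beta, 21), (Delta, 4), (Echo, 14), (Echo, 7), (Nova, 17), (Omega, 27)} → {(Atlas, 17), (Echo, 17), (Omega, 20), (Orion, 17)}
π_{mid, role} gives {(17, Atlas), (17, Echo), (17, Orion), (20, Omega)}.

{(17, Atlas), (17, Echo), (17, Orion), (20, Omega)}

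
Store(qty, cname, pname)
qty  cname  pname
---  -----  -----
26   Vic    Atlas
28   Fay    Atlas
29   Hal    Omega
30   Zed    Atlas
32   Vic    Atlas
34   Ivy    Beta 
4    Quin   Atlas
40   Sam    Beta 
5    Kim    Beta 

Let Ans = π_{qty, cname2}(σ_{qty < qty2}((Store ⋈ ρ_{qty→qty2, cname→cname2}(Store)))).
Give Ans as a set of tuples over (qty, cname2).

{(26, Fay), (26, Vic), (26, Zed), (28, Vic), (28, Zed), (30, Vic), (34, Sam), (4, Fay), (4, Vic), (4, Zed), (5, Ivy), (5, Sam)}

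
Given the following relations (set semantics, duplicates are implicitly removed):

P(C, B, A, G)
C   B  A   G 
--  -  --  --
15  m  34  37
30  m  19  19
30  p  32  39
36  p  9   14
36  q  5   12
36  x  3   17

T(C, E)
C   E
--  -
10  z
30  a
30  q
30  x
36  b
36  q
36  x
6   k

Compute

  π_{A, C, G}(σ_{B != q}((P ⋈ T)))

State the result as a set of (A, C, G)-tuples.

Natural join on C: {(30, m, 19, 19, a), (30, m, 19, 19, q), (30, m, 19, 19, x), (30, p, 32, 39, a), (30, p, 32, 39, q), (30, p, 32, 39, x), (36, p, 9, 14, b), (36, p, 9, 14, q), (36, p, 9, 14, x), (36, q, 5, 12, b), (36, q, 5, 12, q), (36, q, 5, 12, x), (36, x, 3, 17, b), (36, x, 3, 17, q), (36, x, 3, 17, x)}
Apply σ_{B != q}; surviving tuples: {(30, m, 19, 19, a), (30, m, 19, 19, q), (30, m, 19, 19, x), (30, p, 32, 39, a), (30, p, 32, 39, q), (30, p, 32, 39, x), (36, p, 9, 14, b), (36, p, 9, 14, q), (36, p, 9, 14, x), (36, x, 3, 17, b), (36, x, 3, 17, q), (36, x, 3, 17, x)}
π[A, C, G]: project onto (A, C, G) (8 duplicate(s) eliminated) → {(19, 30, 19), (3, 36, 17), (32, 30, 39), (9, 36, 14)}

{(19, 30, 19), (3, 36, 17), (32, 30, 39), (9, 36, 14)}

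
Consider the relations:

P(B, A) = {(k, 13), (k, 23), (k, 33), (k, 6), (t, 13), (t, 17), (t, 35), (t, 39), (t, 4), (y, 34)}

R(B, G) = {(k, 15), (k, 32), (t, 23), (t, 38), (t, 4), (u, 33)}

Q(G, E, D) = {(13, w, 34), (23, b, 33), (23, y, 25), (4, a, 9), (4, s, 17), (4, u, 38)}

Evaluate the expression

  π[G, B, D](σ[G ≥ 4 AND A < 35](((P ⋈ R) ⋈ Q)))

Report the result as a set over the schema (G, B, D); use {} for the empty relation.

P ⋈ R (natural join on B): {(k, 13, 15), (k, 13, 32), (k, 23, 15), (k, 23, 32), (k, 33, 15), (k, 33, 32), (k, 6, 15), (k, 6, 32), (t, 13, 23), (t, 13, 38), (t, 13, 4), (t, 17, 23), (t, 17, 38), (t, 17, 4), (t, 35, 23), (t, 35, 38), (t, 35, 4), (t, 39, 23), (t, 39, 38), (t, 39, 4), (t, 4, 23), (t, 4, 38), (t, 4, 4)}
(P ⋈ R) ⋈ Q (natural join on G): {(t, 13, 23, b, 33), (t, 13, 23, y, 25), (t, 13, 4, a, 9), (t, 13, 4, s, 17), (t, 13, 4, u, 38), (t, 17, 23, b, 33), (t, 17, 23, y, 25), (t, 17, 4, a, 9), (t, 17, 4, s, 17), (t, 17, 4, u, 38), (t, 35, 23, b, 33), (t, 35, 23, y, 25), (t, 35, 4, a, 9), (t, 35, 4, s, 17), (t, 35, 4, u, 38), (t, 39, 23, b, 33), (t, 39, 23, y, 25), (t, 39, 4, a, 9), (t, 39, 4, s, 17), (t, 39, 4, u, 38), (t, 4, 23, b, 33), (t, 4, 23, y, 25), (t, 4, 4, a, 9), (t, 4, 4, s, 17), (t, 4, 4, u, 38)}
Filtering on G ≥ 4 AND A < 35 leaves {(t, 13, 23, b, 33), (t, 13, 23, y, 25), (t, 13, 4, a, 9), (t, 13, 4, s, 17), (t, 13, 4, u, 38), (t, 17, 23, b, 33), (t, 17, 23, y, 25), (t, 17, 4, a, 9), (t, 17, 4, s, 17), (t, 17, 4, u, 38), (t, 4, 23, b, 33), (t, 4, 23, y, 25), (t, 4, 4, a, 9), (t, 4, 4, s, 17), (t, 4, 4, u, 38)}.
π_{G, B, D} gives {(23, t, 25), (23, t, 33), (4, t, 17), (4, t, 38), (4, t, 9)} (10 duplicate(s) eliminated).

{(23, t, 25), (23, t, 33), (4, t, 17), (4, t, 38), (4, t, 9)}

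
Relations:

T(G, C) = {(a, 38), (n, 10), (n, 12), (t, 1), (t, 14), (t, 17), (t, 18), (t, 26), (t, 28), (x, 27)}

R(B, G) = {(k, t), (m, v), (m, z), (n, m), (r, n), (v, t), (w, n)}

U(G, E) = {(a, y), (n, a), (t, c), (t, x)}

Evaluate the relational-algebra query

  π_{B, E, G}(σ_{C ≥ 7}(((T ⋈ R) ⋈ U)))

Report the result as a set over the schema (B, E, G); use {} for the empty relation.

{(k, c, t), (k, x, t), (r, a, n), (v, c, t), (v, x, t), (w, a, n)}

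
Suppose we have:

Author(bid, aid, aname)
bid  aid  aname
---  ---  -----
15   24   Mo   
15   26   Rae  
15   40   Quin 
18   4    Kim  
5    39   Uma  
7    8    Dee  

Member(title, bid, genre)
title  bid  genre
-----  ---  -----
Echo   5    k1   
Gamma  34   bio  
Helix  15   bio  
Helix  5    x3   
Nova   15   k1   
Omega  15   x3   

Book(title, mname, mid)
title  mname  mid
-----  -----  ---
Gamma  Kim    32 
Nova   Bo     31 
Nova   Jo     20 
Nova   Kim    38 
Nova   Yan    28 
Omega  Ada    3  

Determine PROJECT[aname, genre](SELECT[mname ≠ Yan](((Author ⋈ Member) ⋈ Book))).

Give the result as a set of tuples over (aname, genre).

Joining Author and Member on bid yields {(15, 24, Mo, Helix, bio), (15, 24, Mo, Nova, k1), (15, 24, Mo, Omega, x3), (15, 26, Rae, Helix, bio), (15, 26, Rae, Nova, k1), (15, 26, Rae, Omega, x3), (15, 40, Quin, Helix, bio), (15, 40, Quin, Nova, k1), (15, 40, Quin, Omega, x3), (5, 39, Uma, Echo, k1), (5, 39, Uma, Helix, x3)}.
Joining (Author ⋈ Member) and Book on title yields {(15, 24, Mo, Nova, k1, Bo, 31), (15, 24, Mo, Nova, k1, Jo, 20), (15, 24, Mo, Nova, k1, Kim, 38), (15, 24, Mo, Nova, k1, Yan, 28), (15, 24, Mo, Omega, x3, Ada, 3), (15, 26, Rae, Nova, k1, Bo, 31), (15, 26, Rae, Nova, k1, Jo, 20), (15, 26, Rae, Nova, k1, Kim, 38), (15, 26, Rae, Nova, k1, Yan, 28), (15, 26, Rae, Omega, x3, Ada, 3), (15, 40, Quin, Nova, k1, Bo, 31), (15, 40, Quin, Nova, k1, Jo, 20), (15, 40, Quin, Nova, k1, Kim, 38), (15, 40, Quin, Nova, k1, Yan, 28), (15, 40, Quin, Omega, x3, Ada, 3)}.
Selection mname ≠ Yan: {(15, 24, Mo, Nova, k1, Bo, 31), (15, 24, Mo, Nova, k1, Jo, 20), (15, 24, Mo, Nova, k1, Kim, 38), (15, 24, Mo, Omega, x3, Ada, 3), (15, 26, Rae, Nova, k1, Bo, 31), (15, 26, Rae, Nova, k1, Jo, 20), (15, 26, Rae, Nova, k1, Kim, 38), (15, 26, Rae, Omega, x3, Ada, 3), (15, 40, Quin, Nova, k1, Bo, 31), (15, 40, Quin, Nova, k1, Jo, 20), (15, 40, Quin, Nova, k1, Kim, 38), (15, 40, Quin, Omega, x3, Ada, 3)}
π[aname, genre]: project onto (aname, genre) (6 duplicate(s) eliminated) → {(Mo, k1), (Mo, x3), (Quin, k1), (Quin, x3), (Rae, k1), (Rae, x3)}

{(Mo, k1), (Mo, x3), (Quin, k1), (Quin, x3), (Rae, k1), (Rae, x3)}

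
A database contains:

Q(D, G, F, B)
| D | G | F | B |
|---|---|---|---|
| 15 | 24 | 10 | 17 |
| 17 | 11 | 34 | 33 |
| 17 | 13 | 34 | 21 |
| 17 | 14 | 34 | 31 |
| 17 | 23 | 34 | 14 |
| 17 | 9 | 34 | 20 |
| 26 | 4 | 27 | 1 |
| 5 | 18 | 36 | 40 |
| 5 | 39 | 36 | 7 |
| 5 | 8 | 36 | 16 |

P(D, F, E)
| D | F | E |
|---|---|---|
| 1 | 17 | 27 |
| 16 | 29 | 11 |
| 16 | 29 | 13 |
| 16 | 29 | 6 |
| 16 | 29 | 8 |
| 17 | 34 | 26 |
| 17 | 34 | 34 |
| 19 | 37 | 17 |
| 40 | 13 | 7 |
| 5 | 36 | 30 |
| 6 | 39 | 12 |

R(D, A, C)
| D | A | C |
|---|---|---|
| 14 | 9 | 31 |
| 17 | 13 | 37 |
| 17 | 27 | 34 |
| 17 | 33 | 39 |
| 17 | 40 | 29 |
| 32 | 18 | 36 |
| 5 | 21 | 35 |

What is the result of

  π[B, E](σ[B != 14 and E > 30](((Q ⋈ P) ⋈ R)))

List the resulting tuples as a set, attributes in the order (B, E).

Natural join on D, F: {(17, 11, 34, 33, 26), (17, 11, 34, 33, 34), (17, 13, 34, 21, 26), (17, 13, 34, 21, 34), (17, 14, 34, 31, 26), (17, 14, 34, 31, 34), (17, 23, 34, 14, 26), (17, 23, 34, 14, 34), (17, 9, 34, 20, 26), (17, 9, 34, 20, 34), (5, 18, 36, 40, 30), (5, 39, 36, 7, 30), (5, 8, 36, 16, 30)}
Natural join on D: {(17, 11, 34, 33, 26, 13, 37), (17, 11, 34, 33, 26, 27, 34), (17, 11, 34, 33, 26, 33, 39), (17, 11, 34, 33, 26, 40, 29), (17, 11, 34, 33, 34, 13, 37), (17, 11, 34, 33, 34, 27, 34), (17, 11, 34, 33, 34, 33, 39), (17, 11, 34, 33, 34, 40, 29), (17, 13, 34, 21, 26, 13, 37), (17, 13, 34, 21, 26, 27, 34), (17, 13, 34, 21, 26, 33, 39), (17, 13, 34, 21, 26, 40, 29), (17, 13, 34, 21, 34, 13, 37), (17, 13, 34, 21, 34, 27, 34), (17, 13, 34, 21, 34, 33, 39), (17, 13, 34, 21, 34, 40, 29), (17, 14, 34, 31, 26, 13, 37), (17, 14, 34, 31, 26, 27, 34), (17, 14, 34, 31, 26, 33, 39), (17, 14, 34, 31, 26, 40, 29), (17, 14, 34, 31, 34, 13, 37), (17, 14, 34, 31, 34, 27, 34), (17, 14, 34, 31, 34, 33, 39), (17, 14, 34, 31, 34, 40, 29), (17, 23, 34, 14, 26, 13, 37), (17, 23, 34, 14, 26, 27, 34), (17, 23, 34, 14, 26, 33, 39), (17, 23, 34, 14, 26, 40, 29), (17, 23, 34, 14, 34, 13, 37), (17, 23, 34, 14, 34, 27, 34), (17, 23, 34, 14, 34, 33, 39), (17, 23, 34, 14, 34, 40, 29), (17, 9, 34, 20, 26, 13, 37), (17, 9, 34, 20, 26, 27, 34), (17, 9, 34, 20, 26, 33, 39), (17, 9, 34, 20, 26, 40, 29), (17, 9, 34, 20, 34, 13, 37), (17, 9, 34, 20, 34, 27, 34), (17, 9, 34, 20, 34, 33, 39), (17, 9, 34, 20, 34, 40, 29), (5, 18, 36, 40, 30, 21, 35), (5, 39, 36, 7, 30, 21, 35), (5, 8, 36, 16, 30, 21, 35)}
σ[B != 14 and E > 30]: keep tuples satisfying B != 14 and E > 30 → {(17, 11, 34, 33, 34, 13, 37), (17, 11, 34, 33, 34, 27, 34), (17, 11, 34, 33, 34, 33, 39), (17, 11, 34, 33, 34, 40, 29), (17, 13, 34, 21, 34, 13, 37), (17, 13, 34, 21, 34, 27, 34), (17, 13, 34, 21, 34, 33, 39), (17, 13, 34, 21, 34, 40, 29), (17, 14, 34, 31, 34, 13, 37), (17, 14, 34, 31, 34, 27, 34), (17, 14, 34, 31, 34, 33, 39), (17, 14, 34, 31, 34, 40, 29), (17, 9, 34, 20, 34, 13, 37), (17, 9, 34, 20, 34, 27, 34), (17, 9, 34, 20, 34, 33, 39), (17, 9, 34, 20, 34, 40, 29)}
Keep only column(s) B, E (12 duplicate(s) eliminated): {(20, 34), (21, 34), (31, 34), (33, 34)}

{(20, 34), (21, 34), (31, 34), (33, 34)}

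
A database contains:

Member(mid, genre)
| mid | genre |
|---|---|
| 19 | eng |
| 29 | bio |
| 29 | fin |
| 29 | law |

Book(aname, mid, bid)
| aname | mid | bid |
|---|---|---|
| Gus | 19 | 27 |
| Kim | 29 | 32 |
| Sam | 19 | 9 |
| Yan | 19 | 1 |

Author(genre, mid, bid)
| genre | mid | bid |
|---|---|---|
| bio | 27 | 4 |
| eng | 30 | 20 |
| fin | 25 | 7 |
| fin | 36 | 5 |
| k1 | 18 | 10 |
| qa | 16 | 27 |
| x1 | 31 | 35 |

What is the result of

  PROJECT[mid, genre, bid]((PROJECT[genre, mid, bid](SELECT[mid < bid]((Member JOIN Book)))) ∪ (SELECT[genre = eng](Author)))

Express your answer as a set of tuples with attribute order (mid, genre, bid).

Joining Member and Book on mid yields {(19, eng, Gus, 27), (19, eng, Sam, 9), (19, eng, Yan, 1), (29, bio, Kim, 32), (29, fin, Kim, 32), (29, law, Kim, 32)}.
σ[mid < bid]: keep tuples satisfying mid < bid → {(19, eng, Gus, 27), (29, bio, Kim, 32), (29, fin, Kim, 32), (29, law, Kim, 32)}
Keep only column(s) genre, mid, bid: {(bio, 29, 32), (eng, 19, 27), (fin, 29, 32), (law, 29, 32)}
σ[genre = eng]: keep tuples satisfying genre = eng → {(eng, 30, 20)}
Set union of the two operands is {(bio, 29, 32), (eng, 19, 27), (eng, 30, 20), (fin, 29, 32), (law, 29, 32)}.
Keep only column(s) mid, genre, bid: {(19, eng, 27), (29, bio, 32), (29, fin, 32), (29, law, 32), (30, eng, 20)}

{(19, eng, 27), (29, bio, 32), (29, fin, 32), (29, law, 32), (30, eng, 20)}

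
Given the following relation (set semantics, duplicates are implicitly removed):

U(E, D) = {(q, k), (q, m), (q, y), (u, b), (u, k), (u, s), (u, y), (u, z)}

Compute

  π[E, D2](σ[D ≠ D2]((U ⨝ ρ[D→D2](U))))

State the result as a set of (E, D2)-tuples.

ρ[D→D2]: schema becomes (E, D2); tuples unchanged.
Joining U and ρ[D→D2](U) on E yields {(q, k, k), (q, k, m), (q, k, y), (q, m, k), (q, m, m), (q, m, y), (q, y, k), (q, y, m), (q, y, y), (u, b, b), (u, b, k), (u, b, s), (u, b, y), (u, b, z), (u, k, b), (u, k, k), (u, k, s), (u, k, y), (u, k, z), (u, s, b), (u, s, k), (u, s, s), (u, s, y), (u, s, z), (u, y, b), (u, y, k), (u, y, s), (u, y, y), (u, y, z), (u, z, b), (u, z, k), (u, z, s), (u, z, y), (u, z, z)}.
Filtering on D ≠ D2 leaves {(q, k, m), (q, k, y), (q, m, k), (q, m, y), (q, y, k), (q, y, m), (u, b, k), (u, b, s), (u, b, y), (u, b, z), (u, k, b), (u, k, s), (u, k, y), (u, k, z), (u, s, b), (u, s, k), (u, s, y), (u, s, z), (u, y, b), (u, y, k), (u, y, s), (u, y, z), (u, z, b), (u, z, k), (u, z, s), (u, z, y)}.
π[E, D2]: project onto (E, D2) (18 duplicate(s) eliminated) → {(q, k), (q, m), (q, y), (u, b), (u, k), (u, s), (u, y), (u, z)}

{(q, k), (q, m), (q, y), (u, b), (u, k), (u, s), (u, y), (u, z)}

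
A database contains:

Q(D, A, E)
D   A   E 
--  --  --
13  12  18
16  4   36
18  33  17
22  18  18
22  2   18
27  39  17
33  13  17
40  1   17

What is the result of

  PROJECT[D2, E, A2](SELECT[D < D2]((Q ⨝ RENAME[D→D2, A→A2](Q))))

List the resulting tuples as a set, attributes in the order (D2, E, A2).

ρ[D→D2, A→A2]: schema becomes (D2, A2, E); tuples unchanged.
Q ⋈ RENAME[D→D2, A→A2](Q) (natural join on E): {(13, 12, 18, 13, 12), (13, 12, 18, 22, 18), (13, 12, 18, 22, 2), (16, 4, 36, 16, 4), (18, 33, 17, 18, 33), (18, 33, 17, 27, 39), (18, 33, 17, 33, 13), (18, 33, 17, 40, 1), (22, 18, 18, 13, 12), (22, 18, 18, 22, 18), (22, 18, 18, 22, 2), (22, 2, 18, 13, 12), (22, 2, 18, 22, 18), (22, 2, 18, 22, 2), (27, 39, 17, 18, 33), (27, 39, 17, 27, 39), (27, 39, 17, 33, 13), (27, 39, 17, 40, 1), (33, 13, 17, 18, 33), (33, 13, 17, 27, 39), (33, 13, 17, 33, 13), (33, 13, 17, 40, 1), (40, 1, 17, 18, 33), (40, 1, 17, 27, 39), (40, 1, 17, 33, 13), (40, 1, 17, 40, 1)}
σ[D < D2]: keep tuples satisfying D < D2 → {(13, 12, 18, 22, 18), (13, 12, 18, 22, 2), (18, 33, 17, 27, 39), (18, 33, 17, 33, 13), (18, 33, 17, 40, 1), (27, 39, 17, 33, 13), (27, 39, 17, 40, 1), (33, 13, 17, 40, 1)}
π[D2, E, A2]: project onto (D2, E, A2) (3 duplicate(s) eliminated) → {(22, 18, 18), (22, 18, 2), (27, 17, 39), (33, 17, 13), (40, 17, 1)}

{(22, 18, 18), (22, 18, 2), (27, 17, 39), (33, 17, 13), (40, 17, 1)}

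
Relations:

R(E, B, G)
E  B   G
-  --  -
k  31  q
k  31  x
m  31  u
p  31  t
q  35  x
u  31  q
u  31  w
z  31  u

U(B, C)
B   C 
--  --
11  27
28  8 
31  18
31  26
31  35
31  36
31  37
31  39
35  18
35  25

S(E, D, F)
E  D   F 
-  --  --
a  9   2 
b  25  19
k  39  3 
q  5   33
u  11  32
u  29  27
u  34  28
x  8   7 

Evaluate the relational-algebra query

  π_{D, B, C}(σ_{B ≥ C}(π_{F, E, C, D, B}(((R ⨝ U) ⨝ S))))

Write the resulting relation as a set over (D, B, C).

{(11, 31, 18), (11, 31, 26), (29, 31, 18), (29, 31, 26), (34, 31, 18), (34, 31, 26), (39, 31, 18), (39, 31, 26), (5, 35, 18), (5, 35, 25)}

Joining R and U on B yields {(k, 31, q, 18), (k, 31, q, 26), (k, 31, q, 35), (k, 31, q, 36), (k, 31, q, 37), (k, 31, q, 39), (k, 31, x, 18), (k, 31, x, 26), (k, 31, x, 35), (k, 31, x, 36), (k, 31, x, 37), (k, 31, x, 39), (m, 31, u, 18), (m, 31, u, 26), (m, 31, u, 35), (m, 31, u, 36), (m, 31, u, 37), (m, 31, u, 39), (p, 31, t, 18), (p, 31, t, 26), (p, 31, t, 35), (p, 31, t, 36), (p, 31, t, 37), (p, 31, t, 39), (q, 35, x, 18), (q, 35, x, 25), (u, 31, q, 18), (u, 31, q, 26), (u, 31, q, 35), (u, 31, q, 36), (u, 31, q, 37), (u, 31, q, 39), (u, 31, w, 18), (u, 31, w, 26), (u, 31, w, 35), (u, 31, w, 36), (u, 31, w, 37), (u, 31, w, 39), (z, 31, u, 18), (z, 31, u, 26), (z, 31, u, 35), (z, 31, u, 36), (z, 31, u, 37), (z, 31, u, 39)}.
Joining (R ⨝ U) and S on E yields {(k, 31, q, 18, 39, 3), (k, 31, q, 26, 39, 3), (k, 31, q, 35, 39, 3), (k, 31, q, 36, 39, 3), (k, 31, q, 37, 39, 3), (k, 31, q, 39, 39, 3), (k, 31, x, 18, 39, 3), (k, 31, x, 26, 39, 3), (k, 31, x, 35, 39, 3), (k, 31, x, 36, 39, 3), (k, 31, x, 37, 39, 3), (k, 31, x, 39, 39, 3), (q, 35, x, 18, 5, 33), (q, 35, x, 25, 5, 33), (u, 31, q, 18, 11, 32), (u, 31, q, 18, 29, 27), (u, 31, q, 18, 34, 28), (u, 31, q, 26, 11, 32), (u, 31, q, 26, 29, 27), (u, 31, q, 26, 34, 28), (u, 31, q, 35, 11, 32), (u, 31, q, 35, 29, 27), (u, 31, q, 35, 34, 28), (u, 31, q, 36, 11, 32), (u, 31, q, 36, 29, 27), (u, 31, q, 36, 34, 28), (u, 31, q, 37, 11, 32), (u, 31, q, 37, 29, 27), (u, 31, q, 37, 34, 28), (u, 31, q, 39, 11, 32), (u, 31, q, 39, 29, 27), (u, 31, q, 39, 34, 28), (u, 31, w, 18, 11, 32), (u, 31, w, 18, 29, 27), (u, 31, w, 18, 34, 28), (u, 31, w, 26, 11, 32), (u, 31, w, 26, 29, 27), (u, 31, w, 26, 34, 28), (u, 31, w, 35, 11, 32), (u, 31, w, 35, 29, 27), (u, 31, w, 35, 34, 28), (u, 31, w, 36, 11, 32), (u, 31, w, 36, 29, 27), (u, 31, w, 36, 34, 28), (u, 31, w, 37, 11, 32), (u, 31, w, 37, 29, 27), (u, 31, w, 37, 34, 28), (u, 31, w, 39, 11, 32), (u, 31, w, 39, 29, 27), (u, 31, w, 39, 34, 28)}.
π_{F, E, C, D, B} gives {(27, u, 18, 29, 31), (27, u, 26, 29, 31), (27, u, 35, 29, 31), (27, u, 36, 29, 31), (27, u, 37, 29, 31), (27, u, 39, 29, 31), (28, u, 18, 34, 31), (28, u, 26, 34, 31), (28, u, 35, 34, 31), (28, u, 36, 34, 31), (28, u, 37, 34, 31), (28, u, 39, 34, 31), (3, k, 18, 39, 31), (3, k, 26, 39, 31), (3, k, 35, 39, 31), (3, k, 36, 39, 31), (3, k, 37, 39, 31), (3, k, 39, 39, 31), (32, u, 18, 11, 31), (32, u, 26, 11, 31), (32, u, 35, 11, 31), (32, u, 36, 11, 31), (32, u, 37, 11, 31), (32, u, 39, 11, 31), (33, q, 18, 5, 35), (33, q, 25, 5, 35)} (24 duplicate(s) eliminated).
Apply σ_{B ≥ C}; surviving tuples: {(27, u, 18, 29, 31), (27, u, 26, 29, 31), (28, u, 18, 34, 31), (28, u, 26, 34, 31), (3, k, 18, 39, 31), (3, k, 26, 39, 31), (32, u, 18, 11, 31), (32, u, 26, 11, 31), (33, q, 18, 5, 35), (33, q, 25, 5, 35)}
π_{D, B, C} gives {(11, 31, 18), (11, 31, 26), (29, 31, 18), (29, 31, 26), (34, 31, 18), (34, 31, 26), (39, 31, 18), (39, 31, 26), (5, 35, 18), (5, 35, 25)}.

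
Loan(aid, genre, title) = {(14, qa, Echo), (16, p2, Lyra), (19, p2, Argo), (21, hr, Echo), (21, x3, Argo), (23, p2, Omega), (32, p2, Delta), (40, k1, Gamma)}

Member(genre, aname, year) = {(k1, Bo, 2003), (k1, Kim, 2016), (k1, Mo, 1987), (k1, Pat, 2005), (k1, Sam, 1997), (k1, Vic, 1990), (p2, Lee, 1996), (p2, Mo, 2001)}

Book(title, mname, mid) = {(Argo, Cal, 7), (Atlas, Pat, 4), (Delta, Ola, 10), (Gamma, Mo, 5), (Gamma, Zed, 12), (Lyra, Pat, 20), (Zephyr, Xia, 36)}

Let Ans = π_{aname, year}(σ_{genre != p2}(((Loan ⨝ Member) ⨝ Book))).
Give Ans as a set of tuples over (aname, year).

Loan ⋈ Member (natural join on genre): {(16, p2, Lyra, Lee, 1996), (16, p2, Lyra, Mo, 2001), (19, p2, Argo, Lee, 1996), (19, p2, Argo, Mo, 2001), (23, p2, Omega, Lee, 1996), (23, p2, Omega, Mo, 2001), (32, p2, Delta, Lee, 1996), (32, p2, Delta, Mo, 2001), (40, k1, Gamma, Bo, 2003), (40, k1, Gamma, Kim, 2016), (40, k1, Gamma, Mo, 1987), (40, k1, Gamma, Pat, 2005), (40, k1, Gamma, Sam, 1997), (40, k1, Gamma, Vic, 1990)}
(Loan ⨝ Member) ⋈ Book (natural join on title): {(16, p2, Lyra, Lee, 1996, Pat, 20), (16, p2, Lyra, Mo, 2001, Pat, 20), (19, p2, Argo, Lee, 1996, Cal, 7), (19, p2, Argo, Mo, 2001, Cal, 7), (32, p2, Delta, Lee, 1996, Ola, 10), (32, p2, Delta, Mo, 2001, Ola, 10), (40, k1, Gamma, Bo, 2003, Mo, 5), (40, k1, Gamma, Bo, 2003, Zed, 12), (40, k1, Gamma, Kim, 2016, Mo, 5), (40, k1, Gamma, Kim, 2016, Zed, 12), (40, k1, Gamma, Mo, 1987, Mo, 5), (40, k1, Gamma, Mo, 1987, Zed, 12), (40, k1, Gamma, Pat, 2005, Mo, 5), (40, k1, Gamma, Pat, 2005, Zed, 12), (40, k1, Gamma, Sam, 1997, Mo, 5), (40, k1, Gamma, Sam, 1997, Zed, 12), (40, k1, Gamma, Vic, 1990, Mo, 5), (40, k1, Gamma, Vic, 1990, Zed, 12)}
Apply σ_{genre != p2}; surviving tuples: {(40, k1, Gamma, Bo, 2003, Mo, 5), (40, k1, Gamma, Bo, 2003, Zed, 12), (40, k1, Gamma, Kim, 2016, Mo, 5), (40, k1, Gamma, Kim, 2016, Zed, 12), (40, k1, Gamma, Mo, 1987, Mo, 5), (40, k1, Gamma, Mo, 1987, Zed, 12), (40, k1, Gamma, Pat, 2005, Mo, 5), (40, k1, Gamma, Pat, 2005, Zed, 12), (40, k1, Gamma, Sam, 1997, Mo, 5), (40, k1, Gamma, Sam, 1997, Zed, 12), (40, k1, Gamma, Vic, 1990, Mo, 5), (40, k1, Gamma, Vic, 1990, Zed, 12)}
Keep only column(s) aname, year (6 duplicate(s) eliminated): {(Bo, 2003), (Kim, 2016), (Mo, 1987), (Pat, 2005), (Sam, 1997), (Vic, 1990)}

{(Bo, 2003), (Kim, 2016), (Mo, 1987), (Pat, 2005), (Sam, 1997), (Vic, 1990)}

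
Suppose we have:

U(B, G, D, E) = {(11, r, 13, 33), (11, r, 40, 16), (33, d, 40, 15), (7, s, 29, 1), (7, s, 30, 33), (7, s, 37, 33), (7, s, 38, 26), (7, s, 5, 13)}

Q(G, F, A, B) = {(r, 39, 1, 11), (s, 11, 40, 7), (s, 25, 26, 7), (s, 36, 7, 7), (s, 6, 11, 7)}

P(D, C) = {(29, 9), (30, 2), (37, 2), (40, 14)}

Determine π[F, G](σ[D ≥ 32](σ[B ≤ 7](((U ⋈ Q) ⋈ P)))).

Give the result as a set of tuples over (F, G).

{(11, s), (25, s), (36, s), (6, s)}

Natural join on B, G: {(11, r, 13, 33, 39, 1), (11, r, 40, 16, 39, 1), (7, s, 29, 1, 11, 40), (7, s, 29, 1, 25, 26), (7, s, 29, 1, 36, 7), (7, s, 29, 1, 6, 11), (7, s, 30, 33, 11, 40), (7, s, 30, 33, 25, 26), (7, s, 30, 33, 36, 7), (7, s, 30, 33, 6, 11), (7, s, 37, 33, 11, 40), (7, s, 37, 33, 25, 26), (7, s, 37, 33, 36, 7), (7, s, 37, 33, 6, 11), (7, s, 38, 26, 11, 40), (7, s, 38, 26, 25, 26), (7, s, 38, 26, 36, 7), (7, s, 38, 26, 6, 11), (7, s, 5, 13, 11, 40), (7, s, 5, 13, 25, 26), (7, s, 5, 13, 36, 7), (7, s, 5, 13, 6, 11)}
Natural join on D: {(11, r, 40, 16, 39, 1, 14), (7, s, 29, 1, 11, 40, 9), (7, s, 29, 1, 25, 26, 9), (7, s, 29, 1, 36, 7, 9), (7, s, 29, 1, 6, 11, 9), (7, s, 30, 33, 11, 40, 2), (7, s, 30, 33, 25, 26, 2), (7, s, 30, 33, 36, 7, 2), (7, s, 30, 33, 6, 11, 2), (7, s, 37, 33, 11, 40, 2), (7, s, 37, 33, 25, 26, 2), (7, s, 37, 33, 36, 7, 2), (7, s, 37, 33, 6, 11, 2)}
Selection B ≤ 7: {(7, s, 29, 1, 11, 40, 9), (7, s, 29, 1, 25, 26, 9), (7, s, 29, 1, 36, 7, 9), (7, s, 29, 1, 6, 11, 9), (7, s, 30, 33, 11, 40, 2), (7, s, 30, 33, 25, 26, 2), (7, s, 30, 33, 36, 7, 2), (7, s, 30, 33, 6, 11, 2), (7, s, 37, 33, 11, 40, 2), (7, s, 37, 33, 25, 26, 2), (7, s, 37, 33, 36, 7, 2), (7, s, 37, 33, 6, 11, 2)}
Selection D ≥ 32: {(7, s, 37, 33, 11, 40, 2), (7, s, 37, 33, 25, 26, 2), (7, s, 37, 33, 36, 7, 2), (7, s, 37, 33, 6, 11, 2)}
Keep only column(s) F, G: {(11, s), (25, s), (36, s), (6, s)}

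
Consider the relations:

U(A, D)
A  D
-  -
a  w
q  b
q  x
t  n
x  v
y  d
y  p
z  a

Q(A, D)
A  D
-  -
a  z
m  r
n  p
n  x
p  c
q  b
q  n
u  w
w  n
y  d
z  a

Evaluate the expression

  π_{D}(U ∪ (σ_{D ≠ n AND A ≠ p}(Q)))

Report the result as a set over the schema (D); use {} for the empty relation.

{a, b, d, n, p, r, v, w, x, z}

Filtering on D ≠ n AND A ≠ p leaves {(a, z), (m, r), (n, p), (n, x), (q, b), (u, w), (y, d), (z, a)}.
Taking the union: {(a, w), (a, z), (m, r), (n, p), (n, x), (q, b), (q, x), (t, n), (u, w), (x, v), (y, d), (y, p), (z, a)}
π_{D} gives {a, b, d, n, p, r, v, w, x, z} (3 duplicate(s) eliminated).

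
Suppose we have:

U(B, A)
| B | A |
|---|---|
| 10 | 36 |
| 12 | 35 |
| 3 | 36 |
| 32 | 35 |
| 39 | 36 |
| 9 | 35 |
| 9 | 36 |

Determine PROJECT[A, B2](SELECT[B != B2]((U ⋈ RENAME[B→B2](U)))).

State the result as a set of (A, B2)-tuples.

{(35, 12), (35, 32), (35, 9), (36, 10), (36, 3), (36, 39), (36, 9)}

ρ[B→B2]: schema becomes (B2, A); tuples unchanged.
Natural join on A: {(10, 36, 10), (10, 36, 3), (10, 36, 39), (10, 36, 9), (12, 35, 12), (12, 35, 32), (12, 35, 9), (3, 36, 10), (3, 36, 3), (3, 36, 39), (3, 36, 9), (32, 35, 12), (32, 35, 32), (32, 35, 9), (39, 36, 10), (39, 36, 3), (39, 36, 39), (39, 36, 9), (9, 35, 12), (9, 35, 32), (9, 35, 9), (9, 36, 10), (9, 36, 3), (9, 36, 39), (9, 36, 9)}
Selection B != B2: {(10, 36, 3), (10, 36, 39), (10, 36, 9), (12, 35, 32), (12, 35, 9), (3, 36, 10), (3, 36, 39), (3, 36, 9), (32, 35, 12), (32, 35, 9), (39, 36, 10), (39, 36, 3), (39, 36, 9), (9, 35, 12), (9, 35, 32), (9, 36, 10), (9, 36, 3), (9, 36, 39)}
Keep only column(s) A, B2 (11 duplicate(s) eliminated): {(35, 12), (35, 32), (35, 9), (36, 10), (36, 3), (36, 39), (36, 9)}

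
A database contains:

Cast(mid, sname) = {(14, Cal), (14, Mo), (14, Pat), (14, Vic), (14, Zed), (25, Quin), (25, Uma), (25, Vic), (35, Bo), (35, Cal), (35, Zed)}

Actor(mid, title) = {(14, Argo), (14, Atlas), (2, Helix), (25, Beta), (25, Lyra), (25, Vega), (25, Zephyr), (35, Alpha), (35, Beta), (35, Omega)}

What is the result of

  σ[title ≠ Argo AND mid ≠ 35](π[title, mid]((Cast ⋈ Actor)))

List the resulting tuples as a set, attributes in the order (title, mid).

{(Atlas, 14), (Beta, 25), (Lyra, 25), (Vega, 25), (Zephyr, 25)}

Natural join on mid: {(14, Cal, Argo), (14, Cal, Atlas), (14, Mo, Argo), (14, Mo, Atlas), (14, Pat, Argo), (14, Pat, Atlas), (14, Vic, Argo), (14, Vic, Atlas), (14, Zed, Argo), (14, Zed, Atlas), (25, Quin, Beta), (25, Quin, Lyra), (25, Quin, Vega), (25, Quin, Zephyr), (25, Uma, Beta), (25, Uma, Lyra), (25, Uma, Vega), (25, Uma, Zephyr), (25, Vic, Beta), (25, Vic, Lyra), (25, Vic, Vega), (25, Vic, Zephyr), (35, Bo, Alpha), (35, Bo, Beta), (35, Bo, Omega), (35, Cal, Alpha), (35, Cal, Beta), (35, Cal, Omega), (35, Zed, Alpha), (35, Zed, Beta), (35, Zed, Omega)}
π_{title, mid} gives {(Alpha, 35), (Argo, 14), (Atlas, 14), (Beta, 25), (Beta, 35), (Lyra, 25), (Omega, 35), (Vega, 25), (Zephyr, 25)} (22 duplicate(s) eliminated).
Apply σ_{title ≠ Argo AND mid ≠ 35}; surviving tuples: {(Atlas, 14), (Beta, 25), (Lyra, 25), (Vega, 25), (Zephyr, 25)}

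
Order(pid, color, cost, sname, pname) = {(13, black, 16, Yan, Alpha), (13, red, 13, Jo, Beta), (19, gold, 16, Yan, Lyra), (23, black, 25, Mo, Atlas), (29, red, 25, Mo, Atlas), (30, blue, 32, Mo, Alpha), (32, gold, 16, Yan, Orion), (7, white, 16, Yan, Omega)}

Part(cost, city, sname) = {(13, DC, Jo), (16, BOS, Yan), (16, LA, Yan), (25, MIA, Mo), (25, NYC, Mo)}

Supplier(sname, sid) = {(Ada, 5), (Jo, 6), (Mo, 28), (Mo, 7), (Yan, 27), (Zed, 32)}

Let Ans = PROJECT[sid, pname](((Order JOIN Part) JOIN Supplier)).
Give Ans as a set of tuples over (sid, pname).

{(27, Alpha), (27, Lyra), (27, Omega), (27, Orion), (28, Atlas), (6, Beta), (7, Atlas)}

Joining Order and Part on cost, sname yields {(13, black, 16, Yan, Alpha, BOS), (13, black, 16, Yan, Alpha, LA), (13, red, 13, Jo, Beta, DC), (19, gold, 16, Yan, Lyra, BOS), (19, gold, 16, Yan, Lyra, LA), (23, black, 25, Mo, Atlas, MIA), (23, black, 25, Mo, Atlas, NYC), (29, red, 25, Mo, Atlas, MIA), (29, red, 25, Mo, Atlas, NYC), (32, gold, 16, Yan, Orion, BOS), (32, gold, 16, Yan, Orion, LA), (7, white, 16, Yan, Omega, BOS), (7, white, 16, Yan, Omega, LA)}.
Joining (Order JOIN Part) and Supplier on sname yields {(13, black, 16, Yan, Alpha, BOS, 27), (13, black, 16, Yan, Alpha, LA, 27), (13, red, 13, Jo, Beta, DC, 6), (19, gold, 16, Yan, Lyra, BOS, 27), (19, gold, 16, Yan, Lyra, LA, 27), (23, black, 25, Mo, Atlas, MIA, 28), (23, black, 25, Mo, Atlas, MIA, 7), (23, black, 25, Mo, Atlas, NYC, 28), (23, black, 25, Mo, Atlas, NYC, 7), (29, red, 25, Mo, Atlas, MIA, 28), (29, red, 25, Mo, Atlas, MIA, 7), (29, red, 25, Mo, Atlas, NYC, 28), (29, red, 25, Mo, Atlas, NYC, 7), (32, gold, 16, Yan, Orion, BOS, 27), (32, gold, 16, Yan, Orion, LA, 27), (7, white, 16, Yan, Omega, BOS, 27), (7, white, 16, Yan, Omega, LA, 27)}.
π_{sid, pname} gives {(27, Alpha), (27, Lyra), (27, Omega), (27, Orion), (28, Atlas), (6, Beta), (7, Atlas)} (10 duplicate(s) eliminated).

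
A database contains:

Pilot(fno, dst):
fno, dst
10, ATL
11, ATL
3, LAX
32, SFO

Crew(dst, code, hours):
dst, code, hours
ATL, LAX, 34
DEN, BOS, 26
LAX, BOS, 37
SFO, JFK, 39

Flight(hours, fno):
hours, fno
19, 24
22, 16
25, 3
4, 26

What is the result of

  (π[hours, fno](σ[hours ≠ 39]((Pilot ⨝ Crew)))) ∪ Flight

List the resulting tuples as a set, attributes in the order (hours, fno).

Natural join on dst: {(10, ATL, LAX, 34), (11, ATL, LAX, 34), (3, LAX, BOS, 37), (32, SFO, JFK, 39)}
σ[hours ≠ 39]: keep tuples satisfying hours ≠ 39 → {(10, ATL, LAX, 34), (11, ATL, LAX, 34), (3, LAX, BOS, 37)}
Keep only column(s) hours, fno: {(34, 10), (34, 11), (37, 3)}
Set union of the two operands is {(19, 24), (22, 16), (25, 3), (34, 10), (34, 11), (37, 3), (4, 26)}.

{(19, 24), (22, 16), (25, 3), (34, 10), (34, 11), (37, 3), (4, 26)}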